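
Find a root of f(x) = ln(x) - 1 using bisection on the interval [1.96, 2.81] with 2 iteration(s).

f(x) = ln(x) - 1
Initial interval: [1.96, 2.81]

Iteration 1:
  c_1 = (1.960000 + 2.810000)/2 = 2.385000
  f(c_1) = f(2.385000) = -0.130801
  f(a) × f(c) ≥ 0, new interval: [2.385000, 2.810000]
Iteration 2:
  c_2 = (2.385000 + 2.810000)/2 = 2.597500
  f(c_2) = f(2.597500) = -0.045451
  f(a) × f(c) ≥ 0, new interval: [2.597500, 2.810000]

After 2 iteration(s), the approximation is c_2 = 2.597500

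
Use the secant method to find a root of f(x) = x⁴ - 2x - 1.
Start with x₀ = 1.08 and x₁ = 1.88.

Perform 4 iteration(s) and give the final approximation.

f(x) = x⁴ - 2x - 1
x₀ = 1.08, x₁ = 1.88

Secant formula: x_{n+1} = x_n - f(x_n)(x_n - x_{n-1})/(f(x_n) - f(x_{n-1}))

Iteration 1:
  f(1.080000) = -1.799511
  f(1.880000) = 7.731983
  x_2 = 1.880000 - 7.731983×(1.880000 - 1.080000)/(7.731983 - (-1.799511))
       = 1.231037
Iteration 2:
  f(1.880000) = 7.731983
  f(1.231037) = -1.165479
  x_3 = 1.231037 - (-1.165479)×(1.231037 - 1.880000)/(-1.165479 - 7.731983)
       = 1.316045
Iteration 3:
  f(1.231037) = -1.165479
  f(1.316045) = -0.632357
  x_4 = 1.316045 - (-0.632357)×(1.316045 - 1.231037)/(-0.632357 - (-1.165479))
       = 1.416876
Iteration 4:
  f(1.316045) = -0.632357
  f(1.416876) = 0.196451
  x_5 = 1.416876 - 0.196451×(1.416876 - 1.316045)/(0.196451 - (-0.632357))
       = 1.392976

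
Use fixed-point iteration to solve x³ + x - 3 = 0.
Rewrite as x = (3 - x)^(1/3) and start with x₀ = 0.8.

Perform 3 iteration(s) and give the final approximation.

Equation: x³ + x - 3 = 0
Fixed-point form: x = (3 - x)^(1/3)
x₀ = 0.8

x_1 = g(0.800000) = 1.300591
x_2 = g(1.300591) = 1.193345
x_3 = g(1.193345) = 1.217938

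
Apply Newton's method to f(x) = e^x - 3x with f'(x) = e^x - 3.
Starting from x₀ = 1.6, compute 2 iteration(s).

f(x) = e^x - 3x
f'(x) = e^x - 3
x₀ = 1.6

Newton-Raphson formula: x_{n+1} = x_n - f(x_n)/f'(x_n)

Iteration 1:
  f(1.600000) = 0.153032
  f'(1.600000) = 1.953032
  x_1 = 1.600000 - 0.153032/1.953032 = 1.521644
Iteration 2:
  f(1.521644) = 0.014816
  f'(1.521644) = 1.579747
  x_2 = 1.521644 - 0.014816/1.579747 = 1.512265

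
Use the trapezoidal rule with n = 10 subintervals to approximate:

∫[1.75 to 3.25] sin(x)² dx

f(x) = sin(x)²
a = 1.75, b = 3.25, n = 10
h = (b - a)/n = 0.150000

Trapezoidal rule: (h/2)[f(x₀) + 2f(x₁) + 2f(x₂) + ... + f(xₙ)]

x_0 = 1.7500, f(x_0) = 0.968228, coefficient = 1
x_1 = 1.9000, f(x_1) = 0.895484, coefficient = 2
x_2 = 2.0500, f(x_2) = 0.787412, coefficient = 2
x_3 = 2.2000, f(x_3) = 0.653666, coefficient = 2
x_4 = 2.3500, f(x_4) = 0.506194, coefficient = 2
x_5 = 2.5000, f(x_5) = 0.358169, coefficient = 2
x_6 = 2.6500, f(x_6) = 0.222813, coefficient = 2
x_7 = 2.8000, f(x_7) = 0.112217, coefficient = 2
x_8 = 2.9500, f(x_8) = 0.036261, coefficient = 2
x_9 = 3.1000, f(x_9) = 0.001729, coefficient = 2
x_10 = 3.2500, f(x_10) = 0.011706, coefficient = 1

I ≈ (0.150000/2) × 8.127825 = 0.609587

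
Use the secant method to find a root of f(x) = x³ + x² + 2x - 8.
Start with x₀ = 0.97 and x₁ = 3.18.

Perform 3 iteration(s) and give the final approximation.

f(x) = x³ + x² + 2x - 8
x₀ = 0.97, x₁ = 3.18

Secant formula: x_{n+1} = x_n - f(x_n)(x_n - x_{n-1})/(f(x_n) - f(x_{n-1}))

Iteration 1:
  f(0.970000) = -4.206427
  f(3.180000) = 40.629832
  x_2 = 3.180000 - 40.629832×(3.180000 - 0.970000)/(40.629832 - (-4.206427))
       = 1.177337
Iteration 2:
  f(3.180000) = 40.629832
  f(1.177337) = -2.627273
  x_3 = 1.177337 - (-2.627273)×(1.177337 - 3.180000)/(-2.627273 - 40.629832)
       = 1.298971
Iteration 3:
  f(1.177337) = -2.627273
  f(1.298971) = -1.522946
  x_4 = 1.298971 - (-1.522946)×(1.298971 - 1.177337)/(-1.522946 - (-2.627273))
       = 1.466713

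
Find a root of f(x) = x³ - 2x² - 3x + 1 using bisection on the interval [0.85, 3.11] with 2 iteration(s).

f(x) = x³ - 2x² - 3x + 1
Initial interval: [0.85, 3.11]

Iteration 1:
  c_1 = (0.850000 + 3.110000)/2 = 1.980000
  f(c_1) = f(1.980000) = -5.018408
  f(a) × f(c) ≥ 0, new interval: [1.980000, 3.110000]
Iteration 2:
  c_2 = (1.980000 + 3.110000)/2 = 2.545000
  f(c_2) = f(2.545000) = -3.105021
  f(a) × f(c) ≥ 0, new interval: [2.545000, 3.110000]

After 2 iteration(s), the approximation is c_2 = 2.545000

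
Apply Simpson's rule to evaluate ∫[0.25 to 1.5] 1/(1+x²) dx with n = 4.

f(x) = 1/(1+x²)
a = 0.25, b = 1.5, n = 4
h = (b - a)/n = 0.312500

Simpson's rule: (h/3)[f(x₀) + 4f(x₁) + 2f(x₂) + ... + f(xₙ)]

x_0 = 0.2500, f(x_0) = 0.941176, coefficient = 1
x_1 = 0.5625, f(x_1) = 0.759644, coefficient = 4
x_2 = 0.8750, f(x_2) = 0.566372, coefficient = 2
x_3 = 1.1875, f(x_3) = 0.414911, coefficient = 4
x_4 = 1.5000, f(x_4) = 0.307692, coefficient = 1

I ≈ (0.312500/3) × 7.079831 = 0.737482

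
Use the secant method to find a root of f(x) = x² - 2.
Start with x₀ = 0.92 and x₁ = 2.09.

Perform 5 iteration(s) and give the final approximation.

f(x) = x² - 2
x₀ = 0.92, x₁ = 2.09

Secant formula: x_{n+1} = x_n - f(x_n)(x_n - x_{n-1})/(f(x_n) - f(x_{n-1}))

Iteration 1:
  f(0.920000) = -1.153600
  f(2.090000) = 2.368100
  x_2 = 2.090000 - 2.368100×(2.090000 - 0.920000)/(2.368100 - (-1.153600))
       = 1.303256
Iteration 2:
  f(2.090000) = 2.368100
  f(1.303256) = -0.301524
  x_3 = 1.303256 - (-0.301524)×(1.303256 - 2.090000)/(-0.301524 - 2.368100)
       = 1.392116
Iteration 3:
  f(1.303256) = -0.301524
  f(1.392116) = -0.062014
  x_4 = 1.392116 - (-0.062014)×(1.392116 - 1.303256)/(-0.062014 - (-0.301524))
       = 1.415123
Iteration 4:
  f(1.392116) = -0.062014
  f(1.415123) = 0.002574
  x_5 = 1.415123 - 0.002574×(1.415123 - 1.392116)/(0.002574 - (-0.062014))
       = 1.414206
Iteration 5:
  f(1.415123) = 0.002574
  f(1.414206) = -0.000020
  x_6 = 1.414206 - (-0.000020)×(1.414206 - 1.415123)/(-0.000020 - 0.002574)
       = 1.414214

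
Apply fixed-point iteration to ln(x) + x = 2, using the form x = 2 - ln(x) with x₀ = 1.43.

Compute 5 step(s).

Equation: ln(x) + x = 2
Fixed-point form: x = 2 - ln(x)
x₀ = 1.43

x_1 = g(1.430000) = 1.642326
x_2 = g(1.642326) = 1.503887
x_3 = g(1.503887) = 1.591947
x_4 = g(1.591947) = 1.535042
x_5 = g(1.535042) = 1.571442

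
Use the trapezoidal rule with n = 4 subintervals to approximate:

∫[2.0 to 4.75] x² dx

f(x) = x²
a = 2.0, b = 4.75, n = 4
h = (b - a)/n = 0.687500

Trapezoidal rule: (h/2)[f(x₀) + 2f(x₁) + 2f(x₂) + ... + f(xₙ)]

x_0 = 2.0000, f(x_0) = 4.000000, coefficient = 1
x_1 = 2.6875, f(x_1) = 7.222656, coefficient = 2
x_2 = 3.3750, f(x_2) = 11.390625, coefficient = 2
x_3 = 4.0625, f(x_3) = 16.503906, coefficient = 2
x_4 = 4.7500, f(x_4) = 22.562500, coefficient = 1

I ≈ (0.687500/2) × 96.796875 = 33.273926
Exact value: 33.057292
Error: 0.216634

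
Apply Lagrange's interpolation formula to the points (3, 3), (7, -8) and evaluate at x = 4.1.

Lagrange interpolation formula:
P(x) = Σ yᵢ × Lᵢ(x)
where Lᵢ(x) = Π_{j≠i} (x - xⱼ)/(xᵢ - xⱼ)

L_0(4.1) = (4.1 - 7)/(3 - 7) = 0.725000
L_1(4.1) = (4.1 - 3)/(7 - 3) = 0.275000

P(4.1) = 3×L_0(4.1) + (-8)×L_1(4.1)
P(4.1) = -0.025000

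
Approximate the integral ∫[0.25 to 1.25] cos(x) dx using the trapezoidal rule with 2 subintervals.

f(x) = cos(x)
a = 0.25, b = 1.25, n = 2
h = (b - a)/n = 0.500000

Trapezoidal rule: (h/2)[f(x₀) + 2f(x₁) + 2f(x₂) + ... + f(xₙ)]

x_0 = 0.2500, f(x_0) = 0.968912, coefficient = 1
x_1 = 0.7500, f(x_1) = 0.731689, coefficient = 2
x_2 = 1.2500, f(x_2) = 0.315322, coefficient = 1

I ≈ (0.500000/2) × 2.747613 = 0.686903
Exact value: 0.701581
Error: 0.014678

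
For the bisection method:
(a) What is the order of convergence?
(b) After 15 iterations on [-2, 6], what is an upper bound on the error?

(a) Bisection has linear (order 1) convergence; the error is halved each step.

(b) Error bound = (b-a)/2^n = (6 - (-2))/2^{15}
    = 8/2^{15}

(a) 1 (linear); (b) error ≤ 2.44e-04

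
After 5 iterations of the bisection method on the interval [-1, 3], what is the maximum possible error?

Bisection error bound: |error| ≤ (b-a)/2^n
|error| ≤ (3 - (-1))/2^5 = 4/2^5
|error| ≤ 0.1250000000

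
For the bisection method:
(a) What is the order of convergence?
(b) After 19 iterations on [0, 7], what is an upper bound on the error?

(a) Bisection has linear (order 1) convergence; the error is halved each step.

(b) Error bound = (b-a)/2^n = (7 - 0)/2^{19}
    = 7/2^{19}

(a) 1 (linear); (b) error ≤ 1.34e-05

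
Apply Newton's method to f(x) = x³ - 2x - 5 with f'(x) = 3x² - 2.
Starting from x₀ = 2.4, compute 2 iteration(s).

f(x) = x³ - 2x - 5
f'(x) = 3x² - 2
x₀ = 2.4

Newton-Raphson formula: x_{n+1} = x_n - f(x_n)/f'(x_n)

Iteration 1:
  f(2.400000) = 4.024000
  f'(2.400000) = 15.280000
  x_1 = 2.400000 - 4.024000/15.280000 = 2.136649
Iteration 2:
  f(2.136649) = 0.481082
  f'(2.136649) = 11.695810
  x_2 = 2.136649 - 0.481082/11.695810 = 2.095516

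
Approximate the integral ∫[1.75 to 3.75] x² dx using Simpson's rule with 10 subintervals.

f(x) = x²
a = 1.75, b = 3.75, n = 10
h = (b - a)/n = 0.200000

Simpson's rule: (h/3)[f(x₀) + 4f(x₁) + 2f(x₂) + ... + f(xₙ)]

x_0 = 1.7500, f(x_0) = 3.062500, coefficient = 1
x_1 = 1.9500, f(x_1) = 3.802500, coefficient = 4
x_2 = 2.1500, f(x_2) = 4.622500, coefficient = 2
x_3 = 2.3500, f(x_3) = 5.522500, coefficient = 4
x_4 = 2.5500, f(x_4) = 6.502500, coefficient = 2
x_5 = 2.7500, f(x_5) = 7.562500, coefficient = 4
x_6 = 2.9500, f(x_6) = 8.702500, coefficient = 2
x_7 = 3.1500, f(x_7) = 9.922500, coefficient = 4
x_8 = 3.3500, f(x_8) = 11.222500, coefficient = 2
x_9 = 3.5500, f(x_9) = 12.602500, coefficient = 4
x_10 = 3.7500, f(x_10) = 14.062500, coefficient = 1

I ≈ (0.200000/3) × 236.875000 = 15.791667
Exact value: 15.791667
Error: 0.000000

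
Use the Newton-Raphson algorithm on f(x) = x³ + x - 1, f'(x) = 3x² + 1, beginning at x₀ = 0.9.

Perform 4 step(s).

f(x) = x³ + x - 1
f'(x) = 3x² + 1
x₀ = 0.9

Newton-Raphson formula: x_{n+1} = x_n - f(x_n)/f'(x_n)

Iteration 1:
  f(0.900000) = 0.629000
  f'(0.900000) = 3.430000
  x_1 = 0.900000 - 0.629000/3.430000 = 0.716618
Iteration 2:
  f(0.716618) = 0.084631
  f'(0.716618) = 2.540624
  x_2 = 0.716618 - 0.084631/2.540624 = 0.683307
Iteration 3:
  f(0.683307) = 0.002349
  f'(0.683307) = 2.400725
  x_3 = 0.683307 - 0.002349/2.400725 = 0.682329
Iteration 4:
  f(0.682329) = 0.000002
  f'(0.682329) = 2.396717
  x_4 = 0.682329 - 0.000002/2.396717 = 0.682328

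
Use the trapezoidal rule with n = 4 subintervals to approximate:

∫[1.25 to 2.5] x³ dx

f(x) = x³
a = 1.25, b = 2.5, n = 4
h = (b - a)/n = 0.312500

Trapezoidal rule: (h/2)[f(x₀) + 2f(x₁) + 2f(x₂) + ... + f(xₙ)]

x_0 = 1.2500, f(x_0) = 1.953125, coefficient = 1
x_1 = 1.5625, f(x_1) = 3.814697, coefficient = 2
x_2 = 1.8750, f(x_2) = 6.591797, coefficient = 2
x_3 = 2.1875, f(x_3) = 10.467529, coefficient = 2
x_4 = 2.5000, f(x_4) = 15.625000, coefficient = 1

I ≈ (0.312500/2) × 59.326172 = 9.269714
Exact value: 9.155273
Error: 0.114441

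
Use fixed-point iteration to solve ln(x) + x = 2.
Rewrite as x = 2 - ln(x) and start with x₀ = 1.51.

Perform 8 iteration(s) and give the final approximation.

Equation: ln(x) + x = 2
Fixed-point form: x = 2 - ln(x)
x₀ = 1.51

x_1 = g(1.510000) = 1.587890
x_2 = g(1.587890) = 1.537594
x_3 = g(1.537594) = 1.569781
x_4 = g(1.569781) = 1.549064
x_5 = g(1.549064) = 1.562349
x_6 = g(1.562349) = 1.553809
x_7 = g(1.553809) = 1.559290
x_8 = g(1.559290) = 1.555769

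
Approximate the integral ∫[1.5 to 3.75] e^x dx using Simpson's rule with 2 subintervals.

f(x) = e^x
a = 1.5, b = 3.75, n = 2
h = (b - a)/n = 1.125000

Simpson's rule: (h/3)[f(x₀) + 4f(x₁) + 2f(x₂) + ... + f(xₙ)]

x_0 = 1.5000, f(x_0) = 4.481689, coefficient = 1
x_1 = 2.6250, f(x_1) = 13.804574, coefficient = 4
x_2 = 3.7500, f(x_2) = 42.521082, coefficient = 1

I ≈ (1.125000/3) × 102.221068 = 38.332900
Exact value: 38.039393
Error: 0.293508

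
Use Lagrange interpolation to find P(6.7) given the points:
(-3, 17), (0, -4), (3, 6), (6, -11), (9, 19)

Lagrange interpolation formula:
P(x) = Σ yᵢ × Lᵢ(x)
where Lᵢ(x) = Π_{j≠i} (x - xⱼ)/(xᵢ - xⱼ)

L_0(6.7) = (6.7 - 0)/(-3 - 0) × (6.7 - 3)/(-3 - 3) × (6.7 - 6)/(-3 - 6) × (6.7 - 9)/(-3 - 9) = -0.020531
L_1(6.7) = (6.7 - (-3))/(0 - (-3)) × (6.7 - 3)/(0 - 3) × (6.7 - 6)/(0 - 6) × (6.7 - 9)/(0 - 9) = 0.118895
L_2(6.7) = (6.7 - (-3))/(3 - (-3)) × (6.7 - 0)/(3 - 0) × (6.7 - 6)/(3 - 6) × (6.7 - 9)/(3 - 9) = -0.322944
L_3(6.7) = (6.7 - (-3))/(6 - (-3)) × (6.7 - 0)/(6 - 0) × (6.7 - 3)/(6 - 3) × (6.7 - 9)/(6 - 9) = 1.137994
L_4(6.7) = (6.7 - (-3))/(9 - (-3)) × (6.7 - 0)/(9 - 0) × (6.7 - 3)/(9 - 3) × (6.7 - 6)/(9 - 6) = 0.086586

P(6.7) = 17×L_0(6.7) + (-4)×L_1(6.7) + 6×L_2(6.7) + (-11)×L_3(6.7) + 19×L_4(6.7)
P(6.7) = -13.635055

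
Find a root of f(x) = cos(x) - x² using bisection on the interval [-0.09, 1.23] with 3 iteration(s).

f(x) = cos(x) - x²
Initial interval: [-0.09, 1.23]

Iteration 1:
  c_1 = (-0.090000 + 1.230000)/2 = 0.570000
  f(c_1) = f(0.570000) = 0.517001
  f(a) × f(c) ≥ 0, new interval: [0.570000, 1.230000]
Iteration 2:
  c_2 = (0.570000 + 1.230000)/2 = 0.900000
  f(c_2) = f(0.900000) = -0.188390
  f(a) × f(c) < 0, new interval: [0.570000, 0.900000]
Iteration 3:
  c_3 = (0.570000 + 0.900000)/2 = 0.735000
  f(c_3) = f(0.735000) = 0.201606
  f(a) × f(c) ≥ 0, new interval: [0.735000, 0.900000]

After 3 iteration(s), the approximation is c_3 = 0.735000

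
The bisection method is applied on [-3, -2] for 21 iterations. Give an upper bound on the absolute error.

Bisection error bound: |error| ≤ (b-a)/2^n
|error| ≤ (-2 - (-3))/2^21 = 1/2^21
|error| ≤ 0.0000004768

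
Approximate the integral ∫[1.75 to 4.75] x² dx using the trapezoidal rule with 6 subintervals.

f(x) = x²
a = 1.75, b = 4.75, n = 6
h = (b - a)/n = 0.500000

Trapezoidal rule: (h/2)[f(x₀) + 2f(x₁) + 2f(x₂) + ... + f(xₙ)]

x_0 = 1.7500, f(x_0) = 3.062500, coefficient = 1
x_1 = 2.2500, f(x_1) = 5.062500, coefficient = 2
x_2 = 2.7500, f(x_2) = 7.562500, coefficient = 2
x_3 = 3.2500, f(x_3) = 10.562500, coefficient = 2
x_4 = 3.7500, f(x_4) = 14.062500, coefficient = 2
x_5 = 4.2500, f(x_5) = 18.062500, coefficient = 2
x_6 = 4.7500, f(x_6) = 22.562500, coefficient = 1

I ≈ (0.500000/2) × 136.250000 = 34.062500
Exact value: 33.937500
Error: 0.125000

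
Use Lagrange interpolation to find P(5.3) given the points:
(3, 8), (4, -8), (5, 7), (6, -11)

Lagrange interpolation formula:
P(x) = Σ yᵢ × Lᵢ(x)
where Lᵢ(x) = Π_{j≠i} (x - xⱼ)/(xᵢ - xⱼ)

L_0(5.3) = (5.3 - 4)/(3 - 4) × (5.3 - 5)/(3 - 5) × (5.3 - 6)/(3 - 6) = 0.045500
L_1(5.3) = (5.3 - 3)/(4 - 3) × (5.3 - 5)/(4 - 5) × (5.3 - 6)/(4 - 6) = -0.241500
L_2(5.3) = (5.3 - 3)/(5 - 3) × (5.3 - 4)/(5 - 4) × (5.3 - 6)/(5 - 6) = 1.046500
L_3(5.3) = (5.3 - 3)/(6 - 3) × (5.3 - 4)/(6 - 4) × (5.3 - 5)/(6 - 5) = 0.149500

P(5.3) = 8×L_0(5.3) + (-8)×L_1(5.3) + 7×L_2(5.3) + (-11)×L_3(5.3)
P(5.3) = 7.977000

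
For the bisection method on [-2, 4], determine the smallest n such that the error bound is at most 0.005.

We need (b-a)/2^n ≤ 0.005
(4 - (-2))/2^n ≤ 0.005
6/2^n ≤ 0.005
2^n ≥ 1200
n ≥ log₂(1200) = 10.23
n ≥ 11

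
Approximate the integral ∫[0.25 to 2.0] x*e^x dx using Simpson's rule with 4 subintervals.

f(x) = x*e^x
a = 0.25, b = 2.0, n = 4
h = (b - a)/n = 0.437500

Simpson's rule: (h/3)[f(x₀) + 4f(x₁) + 2f(x₂) + ... + f(xₙ)]

x_0 = 0.2500, f(x_0) = 0.321006, coefficient = 1
x_1 = 0.6875, f(x_1) = 1.367257, coefficient = 4
x_2 = 1.1250, f(x_2) = 3.465244, coefficient = 2
x_3 = 1.5625, f(x_3) = 7.454271, coefficient = 4
x_4 = 2.0000, f(x_4) = 14.778112, coefficient = 1

I ≈ (0.437500/3) × 57.315717 = 8.358542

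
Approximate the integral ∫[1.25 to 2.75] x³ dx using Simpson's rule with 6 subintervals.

f(x) = x³
a = 1.25, b = 2.75, n = 6
h = (b - a)/n = 0.250000

Simpson's rule: (h/3)[f(x₀) + 4f(x₁) + 2f(x₂) + ... + f(xₙ)]

x_0 = 1.2500, f(x_0) = 1.953125, coefficient = 1
x_1 = 1.5000, f(x_1) = 3.375000, coefficient = 4
x_2 = 1.7500, f(x_2) = 5.359375, coefficient = 2
x_3 = 2.0000, f(x_3) = 8.000000, coefficient = 4
x_4 = 2.2500, f(x_4) = 11.390625, coefficient = 2
x_5 = 2.5000, f(x_5) = 15.625000, coefficient = 4
x_6 = 2.7500, f(x_6) = 20.796875, coefficient = 1

I ≈ (0.250000/3) × 164.250000 = 13.687500
Exact value: 13.687500
Error: 0.000000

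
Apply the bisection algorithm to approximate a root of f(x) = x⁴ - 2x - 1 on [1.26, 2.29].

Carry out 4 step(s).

f(x) = x⁴ - 2x - 1
Initial interval: [1.26, 2.29]

Iteration 1:
  c_1 = (1.260000 + 2.290000)/2 = 1.775000
  f(c_1) = f(1.775000) = 5.376438
  f(a) × f(c) < 0, new interval: [1.260000, 1.775000]
Iteration 2:
  c_2 = (1.260000 + 1.775000)/2 = 1.517500
  f(c_2) = f(1.517500) = 1.267917
  f(a) × f(c) < 0, new interval: [1.260000, 1.517500]
Iteration 3:
  c_3 = (1.260000 + 1.517500)/2 = 1.388750
  f(c_3) = f(1.388750) = -0.057900
  f(a) × f(c) ≥ 0, new interval: [1.388750, 1.517500]
Iteration 4:
  c_4 = (1.388750 + 1.517500)/2 = 1.453125
  f(c_4) = f(1.453125) = 0.552487
  f(a) × f(c) < 0, new interval: [1.388750, 1.453125]

After 4 iteration(s), the approximation is c_4 = 1.453125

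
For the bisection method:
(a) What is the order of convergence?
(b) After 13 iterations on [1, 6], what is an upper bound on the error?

(a) Bisection has linear (order 1) convergence; the error is halved each step.

(b) Error bound = (b-a)/2^n = (6 - 1)/2^{13}
    = 5/2^{13}

(a) 1 (linear); (b) error ≤ 6.10e-04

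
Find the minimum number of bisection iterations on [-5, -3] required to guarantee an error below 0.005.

We need (b-a)/2^n ≤ 0.005
(-3 - (-5))/2^n ≤ 0.005
2/2^n ≤ 0.005
2^n ≥ 400
n ≥ log₂(400) = 8.64
n ≥ 9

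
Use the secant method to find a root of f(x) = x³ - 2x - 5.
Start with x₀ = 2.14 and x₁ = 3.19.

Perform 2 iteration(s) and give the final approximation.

f(x) = x³ - 2x - 5
x₀ = 2.14, x₁ = 3.19

Secant formula: x_{n+1} = x_n - f(x_n)(x_n - x_{n-1})/(f(x_n) - f(x_{n-1}))

Iteration 1:
  f(2.140000) = 0.520344
  f(3.190000) = 21.081759
  x_2 = 3.190000 - 21.081759×(3.190000 - 2.140000)/(21.081759 - 0.520344)
       = 2.113428
Iteration 2:
  f(3.190000) = 21.081759
  f(2.113428) = 0.212933
  x_3 = 2.113428 - 0.212933×(2.113428 - 3.190000)/(0.212933 - 21.081759)
       = 2.102443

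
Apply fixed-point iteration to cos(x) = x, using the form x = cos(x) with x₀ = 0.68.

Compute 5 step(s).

Equation: cos(x) = x
Fixed-point form: x = cos(x)
x₀ = 0.68

x_1 = g(0.680000) = 0.777573
x_2 = g(0.777573) = 0.712618
x_3 = g(0.712618) = 0.756652
x_4 = g(0.756652) = 0.727138
x_5 = g(0.727138) = 0.747080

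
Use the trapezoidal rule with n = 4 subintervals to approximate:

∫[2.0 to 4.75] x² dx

f(x) = x²
a = 2.0, b = 4.75, n = 4
h = (b - a)/n = 0.687500

Trapezoidal rule: (h/2)[f(x₀) + 2f(x₁) + 2f(x₂) + ... + f(xₙ)]

x_0 = 2.0000, f(x_0) = 4.000000, coefficient = 1
x_1 = 2.6875, f(x_1) = 7.222656, coefficient = 2
x_2 = 3.3750, f(x_2) = 11.390625, coefficient = 2
x_3 = 4.0625, f(x_3) = 16.503906, coefficient = 2
x_4 = 4.7500, f(x_4) = 22.562500, coefficient = 1

I ≈ (0.687500/2) × 96.796875 = 33.273926
Exact value: 33.057292
Error: 0.216634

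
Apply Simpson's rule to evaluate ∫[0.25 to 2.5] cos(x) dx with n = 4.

f(x) = cos(x)
a = 0.25, b = 2.5, n = 4
h = (b - a)/n = 0.562500

Simpson's rule: (h/3)[f(x₀) + 4f(x₁) + 2f(x₂) + ... + f(xₙ)]

x_0 = 0.2500, f(x_0) = 0.968912, coefficient = 1
x_1 = 0.8125, f(x_1) = 0.687686, coefficient = 4
x_2 = 1.3750, f(x_2) = 0.194548, coefficient = 2
x_3 = 1.9375, f(x_3) = -0.358540, coefficient = 4
x_4 = 2.5000, f(x_4) = -0.801144, coefficient = 1

I ≈ (0.562500/3) × 1.873446 = 0.351271
Exact value: 0.351068
Error: 0.000203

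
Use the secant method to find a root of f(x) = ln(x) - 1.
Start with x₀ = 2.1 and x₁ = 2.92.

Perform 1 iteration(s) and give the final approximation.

f(x) = ln(x) - 1
x₀ = 2.1, x₁ = 2.92

Secant formula: x_{n+1} = x_n - f(x_n)(x_n - x_{n-1})/(f(x_n) - f(x_{n-1}))

Iteration 1:
  f(2.100000) = -0.258063
  f(2.920000) = 0.071584
  x_2 = 2.920000 - 0.071584×(2.920000 - 2.100000)/(0.071584 - (-0.258063))
       = 2.741935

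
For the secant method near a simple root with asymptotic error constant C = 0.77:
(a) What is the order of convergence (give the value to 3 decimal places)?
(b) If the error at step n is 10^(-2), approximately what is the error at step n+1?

(a) Secant method has superlinear convergence with order φ = (1+√5)/2 ≈ 1.618.
    This means |e_{n+1}| ≈ C|e_n|^1.618.

(b) With |e_n| = 10^(-2) and C = 0.77:
    |e_{n+1}| ≈ 0.77 × (10^(-2))^1.618 = 0.77 × 10^(-3.24)

(a) ≈ 1.618 (golden ratio); (b) |e_{n+1}| ≈ 4.471e-04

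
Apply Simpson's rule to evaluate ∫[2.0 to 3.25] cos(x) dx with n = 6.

f(x) = cos(x)
a = 2.0, b = 3.25, n = 6
h = (b - a)/n = 0.208333

Simpson's rule: (h/3)[f(x₀) + 4f(x₁) + 2f(x₂) + ... + f(xₙ)]

x_0 = 2.0000, f(x_0) = -0.416147, coefficient = 1
x_1 = 2.2083, f(x_1) = -0.595218, coefficient = 4
x_2 = 2.4167, f(x_2) = -0.748549, coefficient = 2
x_3 = 2.6250, f(x_3) = -0.869507, coefficient = 4
x_4 = 2.8333, f(x_4) = -0.952863, coefficient = 2
x_5 = 3.0417, f(x_5) = -0.995012, coefficient = 4
x_6 = 3.2500, f(x_6) = -0.994130, coefficient = 1

I ≈ (0.208333/3) × -14.652047 = -1.017503
Exact value: -1.017493
Error: 0.000011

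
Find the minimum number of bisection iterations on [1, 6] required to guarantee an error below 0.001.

We need (b-a)/2^n ≤ 0.001
(6 - 1)/2^n ≤ 0.001
5/2^n ≤ 0.001
2^n ≥ 5000
n ≥ log₂(5000) = 12.29
n ≥ 13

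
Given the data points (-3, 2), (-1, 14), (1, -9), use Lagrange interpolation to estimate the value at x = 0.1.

Lagrange interpolation formula:
P(x) = Σ yᵢ × Lᵢ(x)
where Lᵢ(x) = Π_{j≠i} (x - xⱼ)/(xᵢ - xⱼ)

L_0(0.1) = (0.1 - (-1))/(-3 - (-1)) × (0.1 - 1)/(-3 - 1) = -0.123750
L_1(0.1) = (0.1 - (-3))/(-1 - (-3)) × (0.1 - 1)/(-1 - 1) = 0.697500
L_2(0.1) = (0.1 - (-3))/(1 - (-3)) × (0.1 - (-1))/(1 - (-1)) = 0.426250

P(0.1) = 2×L_0(0.1) + 14×L_1(0.1) + (-9)×L_2(0.1)
P(0.1) = 5.681250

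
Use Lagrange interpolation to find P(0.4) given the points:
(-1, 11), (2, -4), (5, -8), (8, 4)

Lagrange interpolation formula:
P(x) = Σ yᵢ × Lᵢ(x)
where Lᵢ(x) = Π_{j≠i} (x - xⱼ)/(xᵢ - xⱼ)

L_0(0.4) = (0.4 - 2)/(-1 - 2) × (0.4 - 5)/(-1 - 5) × (0.4 - 8)/(-1 - 8) = 0.345284
L_1(0.4) = (0.4 - (-1))/(2 - (-1)) × (0.4 - 5)/(2 - 5) × (0.4 - 8)/(2 - 8) = 0.906370
L_2(0.4) = (0.4 - (-1))/(5 - (-1)) × (0.4 - 2)/(5 - 2) × (0.4 - 8)/(5 - 8) = -0.315259
L_3(0.4) = (0.4 - (-1))/(8 - (-1)) × (0.4 - 2)/(8 - 2) × (0.4 - 5)/(8 - 5) = 0.063605

P(0.4) = 11×L_0(0.4) + (-4)×L_1(0.4) + (-8)×L_2(0.4) + 4×L_3(0.4)
P(0.4) = 2.949136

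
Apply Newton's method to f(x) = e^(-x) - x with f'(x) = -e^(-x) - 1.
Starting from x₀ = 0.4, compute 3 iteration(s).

f(x) = e^(-x) - x
f'(x) = -e^(-x) - 1
x₀ = 0.4

Newton-Raphson formula: x_{n+1} = x_n - f(x_n)/f'(x_n)

Iteration 1:
  f(0.400000) = 0.270320
  f'(0.400000) = -1.670320
  x_1 = 0.400000 - 0.270320/(-1.670320) = 0.561837
Iteration 2:
  f(0.561837) = 0.008323
  f'(0.561837) = -1.570161
  x_2 = 0.561837 - 0.008323/(-1.570161) = 0.567138
Iteration 3:
  f(0.567138) = 0.000008
  f'(0.567138) = -1.567146
  x_3 = 0.567138 - 0.000008/(-1.567146) = 0.567143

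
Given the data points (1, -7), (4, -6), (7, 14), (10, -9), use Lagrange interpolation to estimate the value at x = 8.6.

Lagrange interpolation formula:
P(x) = Σ yᵢ × Lᵢ(x)
where Lᵢ(x) = Π_{j≠i} (x - xⱼ)/(xᵢ - xⱼ)

L_0(8.6) = (8.6 - 4)/(1 - 4) × (8.6 - 7)/(1 - 7) × (8.6 - 10)/(1 - 10) = 0.063605
L_1(8.6) = (8.6 - 1)/(4 - 1) × (8.6 - 7)/(4 - 7) × (8.6 - 10)/(4 - 10) = -0.315259
L_2(8.6) = (8.6 - 1)/(7 - 1) × (8.6 - 4)/(7 - 4) × (8.6 - 10)/(7 - 10) = 0.906370
L_3(8.6) = (8.6 - 1)/(10 - 1) × (8.6 - 4)/(10 - 4) × (8.6 - 7)/(10 - 7) = 0.345284

P(8.6) = (-7)×L_0(8.6) + (-6)×L_1(8.6) + 14×L_2(8.6) + (-9)×L_3(8.6)
P(8.6) = 11.027951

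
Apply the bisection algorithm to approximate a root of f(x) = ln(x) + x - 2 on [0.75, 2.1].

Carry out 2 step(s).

f(x) = ln(x) + x - 2
Initial interval: [0.75, 2.1]

Iteration 1:
  c_1 = (0.750000 + 2.100000)/2 = 1.425000
  f(c_1) = f(1.425000) = -0.220828
  f(a) × f(c) ≥ 0, new interval: [1.425000, 2.100000]
Iteration 2:
  c_2 = (1.425000 + 2.100000)/2 = 1.762500
  f(c_2) = f(1.762500) = 0.329233
  f(a) × f(c) < 0, new interval: [1.425000, 1.762500]

After 2 iteration(s), the approximation is c_2 = 1.762500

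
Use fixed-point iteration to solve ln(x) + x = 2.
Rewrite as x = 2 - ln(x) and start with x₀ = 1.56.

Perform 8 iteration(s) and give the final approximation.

Equation: ln(x) + x = 2
Fixed-point form: x = 2 - ln(x)
x₀ = 1.56

x_1 = g(1.560000) = 1.555314
x_2 = g(1.555314) = 1.558322
x_3 = g(1.558322) = 1.556390
x_4 = g(1.556390) = 1.557631
x_5 = g(1.557631) = 1.556834
x_6 = g(1.556834) = 1.557346
x_7 = g(1.557346) = 1.557017
x_8 = g(1.557017) = 1.557228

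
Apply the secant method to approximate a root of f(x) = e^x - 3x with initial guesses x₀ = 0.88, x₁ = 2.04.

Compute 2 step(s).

f(x) = e^x - 3x
x₀ = 0.88, x₁ = 2.04

Secant formula: x_{n+1} = x_n - f(x_n)(x_n - x_{n-1})/(f(x_n) - f(x_{n-1}))

Iteration 1:
  f(0.880000) = -0.229100
  f(2.040000) = 1.570609
  x_2 = 2.040000 - 1.570609×(2.040000 - 0.880000)/(1.570609 - (-0.229100))
       = 1.027666
Iteration 2:
  f(2.040000) = 1.570609
  f(1.027666) = -0.288462
  x_3 = 1.027666 - (-0.288462)×(1.027666 - 2.040000)/(-0.288462 - 1.570609)
       = 1.184745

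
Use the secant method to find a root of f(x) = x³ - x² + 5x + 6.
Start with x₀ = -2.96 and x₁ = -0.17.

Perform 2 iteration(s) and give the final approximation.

f(x) = x³ - x² + 5x + 6
x₀ = -2.96, x₁ = -0.17

Secant formula: x_{n+1} = x_n - f(x_n)(x_n - x_{n-1})/(f(x_n) - f(x_{n-1}))

Iteration 1:
  f(-2.960000) = -43.495936
  f(-0.170000) = 5.116187
  x_2 = -0.170000 - 5.116187×(-0.170000 - (-2.960000))/(5.116187 - (-43.495936))
       = -0.463634
Iteration 2:
  f(-0.170000) = 5.116187
  f(-0.463634) = 3.367214
  x_3 = -0.463634 - 3.367214×(-0.463634 - (-0.170000))/(3.367214 - 5.116187)
       = -1.028953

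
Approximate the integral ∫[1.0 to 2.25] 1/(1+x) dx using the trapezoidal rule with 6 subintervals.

f(x) = 1/(1+x)
a = 1.0, b = 2.25, n = 6
h = (b - a)/n = 0.208333

Trapezoidal rule: (h/2)[f(x₀) + 2f(x₁) + 2f(x₂) + ... + f(xₙ)]

x_0 = 1.0000, f(x_0) = 0.500000, coefficient = 1
x_1 = 1.2083, f(x_1) = 0.452830, coefficient = 2
x_2 = 1.4167, f(x_2) = 0.413793, coefficient = 2
x_3 = 1.6250, f(x_3) = 0.380952, coefficient = 2
x_4 = 1.8333, f(x_4) = 0.352941, coefficient = 2
x_5 = 2.0417, f(x_5) = 0.328767, coefficient = 2
x_6 = 2.2500, f(x_6) = 0.307692, coefficient = 1

I ≈ (0.208333/2) × 4.666260 = 0.486069
Exact value: 0.485508
Error: 0.000561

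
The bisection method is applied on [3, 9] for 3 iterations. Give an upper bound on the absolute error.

Bisection error bound: |error| ≤ (b-a)/2^n
|error| ≤ (9 - 3)/2^3 = 6/2^3
|error| ≤ 0.7500000000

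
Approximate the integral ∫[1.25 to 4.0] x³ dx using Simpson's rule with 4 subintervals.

f(x) = x³
a = 1.25, b = 4.0, n = 4
h = (b - a)/n = 0.687500

Simpson's rule: (h/3)[f(x₀) + 4f(x₁) + 2f(x₂) + ... + f(xₙ)]

x_0 = 1.2500, f(x_0) = 1.953125, coefficient = 1
x_1 = 1.9375, f(x_1) = 7.273193, coefficient = 4
x_2 = 2.6250, f(x_2) = 18.087891, coefficient = 2
x_3 = 3.3125, f(x_3) = 36.346924, coefficient = 4
x_4 = 4.0000, f(x_4) = 64.000000, coefficient = 1

I ≈ (0.687500/3) × 276.609375 = 63.389648
Exact value: 63.389648
Error: 0.000000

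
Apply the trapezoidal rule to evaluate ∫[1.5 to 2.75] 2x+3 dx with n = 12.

f(x) = 2x+3
a = 1.5, b = 2.75, n = 12
h = (b - a)/n = 0.104167

Trapezoidal rule: (h/2)[f(x₀) + 2f(x₁) + 2f(x₂) + ... + f(xₙ)]

x_0 = 1.5000, f(x_0) = 6.000000, coefficient = 1
x_1 = 1.6042, f(x_1) = 6.208333, coefficient = 2
x_2 = 1.7083, f(x_2) = 6.416667, coefficient = 2
x_3 = 1.8125, f(x_3) = 6.625000, coefficient = 2
x_4 = 1.9167, f(x_4) = 6.833333, coefficient = 2
x_5 = 2.0208, f(x_5) = 7.041667, coefficient = 2
x_6 = 2.1250, f(x_6) = 7.250000, coefficient = 2
x_7 = 2.2292, f(x_7) = 7.458333, coefficient = 2
x_8 = 2.3333, f(x_8) = 7.666667, coefficient = 2
x_9 = 2.4375, f(x_9) = 7.875000, coefficient = 2
x_10 = 2.5417, f(x_10) = 8.083333, coefficient = 2
x_11 = 2.6458, f(x_11) = 8.291667, coefficient = 2
x_12 = 2.7500, f(x_12) = 8.500000, coefficient = 1

I ≈ (0.104167/2) × 174.000000 = 9.062500
Exact value: 9.062500
Error: 0.000000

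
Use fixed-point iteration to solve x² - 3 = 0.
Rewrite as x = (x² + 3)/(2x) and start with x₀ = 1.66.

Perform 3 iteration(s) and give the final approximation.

Equation: x² - 3 = 0
Fixed-point form: x = (x² + 3)/(2x)
x₀ = 1.66

x_1 = g(1.660000) = 1.733614
x_2 = g(1.733614) = 1.732052
x_3 = g(1.732052) = 1.732051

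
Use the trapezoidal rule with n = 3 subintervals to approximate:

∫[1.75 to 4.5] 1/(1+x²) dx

f(x) = 1/(1+x²)
a = 1.75, b = 4.5, n = 3
h = (b - a)/n = 0.916667

Trapezoidal rule: (h/2)[f(x₀) + 2f(x₁) + 2f(x₂) + ... + f(xₙ)]

x_0 = 1.7500, f(x_0) = 0.246154, coefficient = 1
x_1 = 2.6667, f(x_1) = 0.123288, coefficient = 2
x_2 = 3.5833, f(x_2) = 0.072253, coefficient = 2
x_3 = 4.5000, f(x_3) = 0.047059, coefficient = 1

I ≈ (0.916667/2) × 0.684294 = 0.313635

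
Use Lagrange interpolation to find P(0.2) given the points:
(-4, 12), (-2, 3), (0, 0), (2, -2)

Lagrange interpolation formula:
P(x) = Σ yᵢ × Lᵢ(x)
where Lᵢ(x) = Π_{j≠i} (x - xⱼ)/(xᵢ - xⱼ)

L_0(0.2) = (0.2 - (-2))/(-4 - (-2)) × (0.2 - 0)/(-4 - 0) × (0.2 - 2)/(-4 - 2) = 0.016500
L_1(0.2) = (0.2 - (-4))/(-2 - (-4)) × (0.2 - 0)/(-2 - 0) × (0.2 - 2)/(-2 - 2) = -0.094500
L_2(0.2) = (0.2 - (-4))/(0 - (-4)) × (0.2 - (-2))/(0 - (-2)) × (0.2 - 2)/(0 - 2) = 1.039500
L_3(0.2) = (0.2 - (-4))/(2 - (-4)) × (0.2 - (-2))/(2 - (-2)) × (0.2 - 0)/(2 - 0) = 0.038500

P(0.2) = 12×L_0(0.2) + 3×L_1(0.2) + 0×L_2(0.2) + (-2)×L_3(0.2)
P(0.2) = -0.162500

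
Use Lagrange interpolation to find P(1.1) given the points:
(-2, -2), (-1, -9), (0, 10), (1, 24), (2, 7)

Lagrange interpolation formula:
P(x) = Σ yᵢ × Lᵢ(x)
where Lᵢ(x) = Π_{j≠i} (x - xⱼ)/(xᵢ - xⱼ)

L_0(1.1) = (1.1 - (-1))/(-2 - (-1)) × (1.1 - 0)/(-2 - 0) × (1.1 - 1)/(-2 - 1) × (1.1 - 2)/(-2 - 2) = -0.008663
L_1(1.1) = (1.1 - (-2))/(-1 - (-2)) × (1.1 - 0)/(-1 - 0) × (1.1 - 1)/(-1 - 1) × (1.1 - 2)/(-1 - 2) = 0.051150
L_2(1.1) = (1.1 - (-2))/(0 - (-2)) × (1.1 - (-1))/(0 - (-1)) × (1.1 - 1)/(0 - 1) × (1.1 - 2)/(0 - 2) = -0.146475
L_3(1.1) = (1.1 - (-2))/(1 - (-2)) × (1.1 - (-1))/(1 - (-1)) × (1.1 - 0)/(1 - 0) × (1.1 - 2)/(1 - 2) = 1.074150
L_4(1.1) = (1.1 - (-2))/(2 - (-2)) × (1.1 - (-1))/(2 - (-1)) × (1.1 - 0)/(2 - 0) × (1.1 - 1)/(2 - 1) = 0.029838

P(1.1) = (-2)×L_0(1.1) + (-9)×L_1(1.1) + 10×L_2(1.1) + 24×L_3(1.1) + 7×L_4(1.1)
P(1.1) = 24.080687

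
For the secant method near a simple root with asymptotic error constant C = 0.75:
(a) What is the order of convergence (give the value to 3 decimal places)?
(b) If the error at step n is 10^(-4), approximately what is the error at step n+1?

(a) Secant method has superlinear convergence with order φ = (1+√5)/2 ≈ 1.618.
    This means |e_{n+1}| ≈ C|e_n|^1.618.

(b) With |e_n| = 10^(-4) and C = 0.75:
    |e_{n+1}| ≈ 0.75 × (10^(-4))^1.618 = 0.75 × 10^(-6.47)

(a) ≈ 1.618 (golden ratio); (b) |e_{n+1}| ≈ 2.529e-07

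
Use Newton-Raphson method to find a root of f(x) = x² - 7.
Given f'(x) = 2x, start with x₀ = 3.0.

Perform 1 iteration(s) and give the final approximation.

f(x) = x² - 7
f'(x) = 2x
x₀ = 3.0

Newton-Raphson formula: x_{n+1} = x_n - f(x_n)/f'(x_n)

Iteration 1:
  f(3.000000) = 2.000000
  f'(3.000000) = 6.000000
  x_1 = 3.000000 - 2.000000/6.000000 = 2.666667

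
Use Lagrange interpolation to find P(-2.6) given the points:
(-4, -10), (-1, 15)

Lagrange interpolation formula:
P(x) = Σ yᵢ × Lᵢ(x)
where Lᵢ(x) = Π_{j≠i} (x - xⱼ)/(xᵢ - xⱼ)

L_0(-2.6) = (-2.6 - (-1))/(-4 - (-1)) = 0.533333
L_1(-2.6) = (-2.6 - (-4))/(-1 - (-4)) = 0.466667

P(-2.6) = (-10)×L_0(-2.6) + 15×L_1(-2.6)
P(-2.6) = 1.666667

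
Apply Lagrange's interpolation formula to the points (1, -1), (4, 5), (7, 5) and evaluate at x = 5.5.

Lagrange interpolation formula:
P(x) = Σ yᵢ × Lᵢ(x)
where Lᵢ(x) = Π_{j≠i} (x - xⱼ)/(xᵢ - xⱼ)

L_0(5.5) = (5.5 - 4)/(1 - 4) × (5.5 - 7)/(1 - 7) = -0.125000
L_1(5.5) = (5.5 - 1)/(4 - 1) × (5.5 - 7)/(4 - 7) = 0.750000
L_2(5.5) = (5.5 - 1)/(7 - 1) × (5.5 - 4)/(7 - 4) = 0.375000

P(5.5) = (-1)×L_0(5.5) + 5×L_1(5.5) + 5×L_2(5.5)
P(5.5) = 5.750000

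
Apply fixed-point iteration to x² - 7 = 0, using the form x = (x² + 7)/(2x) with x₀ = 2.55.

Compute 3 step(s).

Equation: x² - 7 = 0
Fixed-point form: x = (x² + 7)/(2x)
x₀ = 2.55

x_1 = g(2.550000) = 2.647549
x_2 = g(2.647549) = 2.645752
x_3 = g(2.645752) = 2.645751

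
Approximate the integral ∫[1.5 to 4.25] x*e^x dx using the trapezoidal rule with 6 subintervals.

f(x) = x*e^x
a = 1.5, b = 4.25, n = 6
h = (b - a)/n = 0.458333

Trapezoidal rule: (h/2)[f(x₀) + 2f(x₁) + 2f(x₂) + ... + f(xₙ)]

x_0 = 1.5000, f(x_0) = 6.722534, coefficient = 1
x_1 = 1.9583, f(x_1) = 13.879697, coefficient = 2
x_2 = 2.4167, f(x_2) = 27.087053, coefficient = 2
x_3 = 2.8750, f(x_3) = 50.960594, coefficient = 2
x_4 = 3.3333, f(x_4) = 93.438750, coefficient = 2
x_5 = 3.7917, f(x_5) = 168.085427, coefficient = 2
x_6 = 4.2500, f(x_6) = 297.948002, coefficient = 1

I ≈ (0.458333/2) × 1011.573576 = 231.818945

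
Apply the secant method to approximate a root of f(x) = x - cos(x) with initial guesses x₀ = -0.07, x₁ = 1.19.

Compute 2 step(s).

f(x) = x - cos(x)
x₀ = -0.07, x₁ = 1.19

Secant formula: x_{n+1} = x_n - f(x_n)(x_n - x_{n-1})/(f(x_n) - f(x_{n-1}))

Iteration 1:
  f(-0.070000) = -1.067551
  f(1.190000) = 0.818340
  x_2 = 1.190000 - 0.818340×(1.190000 - (-0.070000))/(0.818340 - (-1.067551))
       = 0.643251
Iteration 2:
  f(1.190000) = 0.818340
  f(0.643251) = -0.156899
  x_3 = 0.643251 - (-0.156899)×(0.643251 - 1.190000)/(-0.156899 - 0.818340)
       = 0.731213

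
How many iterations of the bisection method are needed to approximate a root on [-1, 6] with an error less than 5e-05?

We need (b-a)/2^n ≤ 5e-05
(6 - (-1))/2^n ≤ 5e-05
7/2^n ≤ 5e-05
2^n ≥ 140000
n ≥ log₂(140000) = 17.10
n ≥ 18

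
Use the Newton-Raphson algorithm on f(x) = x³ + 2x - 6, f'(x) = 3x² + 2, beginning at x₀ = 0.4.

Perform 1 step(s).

f(x) = x³ + 2x - 6
f'(x) = 3x² + 2
x₀ = 0.4

Newton-Raphson formula: x_{n+1} = x_n - f(x_n)/f'(x_n)

Iteration 1:
  f(0.400000) = -5.136000
  f'(0.400000) = 2.480000
  x_1 = 0.400000 - (-5.136000)/2.480000 = 2.470968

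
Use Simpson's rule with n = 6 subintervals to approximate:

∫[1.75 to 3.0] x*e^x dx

f(x) = x*e^x
a = 1.75, b = 3.0, n = 6
h = (b - a)/n = 0.208333

Simpson's rule: (h/3)[f(x₀) + 4f(x₁) + 2f(x₂) + ... + f(xₙ)]

x_0 = 1.7500, f(x_0) = 10.070555, coefficient = 1
x_1 = 1.9583, f(x_1) = 13.879697, coefficient = 4
x_2 = 2.1667, f(x_2) = 18.913133, coefficient = 2
x_3 = 2.3750, f(x_3) = 25.533656, coefficient = 4
x_4 = 2.5833, f(x_4) = 34.206439, coefficient = 2
x_5 = 2.7917, f(x_5) = 45.526995, coefficient = 4
x_6 = 3.0000, f(x_6) = 60.256611, coefficient = 1

I ≈ (0.208333/3) × 516.327703 = 35.856090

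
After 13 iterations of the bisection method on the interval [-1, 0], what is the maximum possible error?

Bisection error bound: |error| ≤ (b-a)/2^n
|error| ≤ (0 - (-1))/2^13 = 1/2^13
|error| ≤ 0.0001220703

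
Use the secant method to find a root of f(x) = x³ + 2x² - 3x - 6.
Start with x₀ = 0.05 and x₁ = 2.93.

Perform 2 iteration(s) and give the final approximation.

f(x) = x³ + 2x² - 3x - 6
x₀ = 0.05, x₁ = 2.93

Secant formula: x_{n+1} = x_n - f(x_n)(x_n - x_{n-1})/(f(x_n) - f(x_{n-1}))

Iteration 1:
  f(0.050000) = -6.144875
  f(2.930000) = 27.533557
  x_2 = 2.930000 - 27.533557×(2.930000 - 0.050000)/(27.533557 - (-6.144875))
       = 0.575477
Iteration 2:
  f(2.930000) = 27.533557
  f(0.575477) = -6.873501
  x_3 = 0.575477 - (-6.873501)×(0.575477 - 2.930000)/(-6.873501 - 27.533557)
       = 1.045840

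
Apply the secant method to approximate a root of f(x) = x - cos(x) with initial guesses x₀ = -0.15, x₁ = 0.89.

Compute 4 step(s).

f(x) = x - cos(x)
x₀ = -0.15, x₁ = 0.89

Secant formula: x_{n+1} = x_n - f(x_n)(x_n - x_{n-1})/(f(x_n) - f(x_{n-1}))

Iteration 1:
  f(-0.150000) = -1.138771
  f(0.890000) = 0.260588
  x_2 = 0.890000 - 0.260588×(0.890000 - (-0.150000))/(0.260588 - (-1.138771))
       = 0.696332
Iteration 2:
  f(0.890000) = 0.260588
  f(0.696332) = -0.070869
  x_3 = 0.696332 - (-0.070869)×(0.696332 - 0.890000)/(-0.070869 - 0.260588)
       = 0.737740
Iteration 3:
  f(0.696332) = -0.070869
  f(0.737740) = -0.002251
  x_4 = 0.737740 - (-0.002251)×(0.737740 - 0.696332)/(-0.002251 - (-0.070869))
       = 0.739098
Iteration 4:
  f(0.737740) = -0.002251
  f(0.739098) = 0.000022
  x_5 = 0.739098 - 0.000022×(0.739098 - 0.737740)/(0.000022 - (-0.002251))
       = 0.739085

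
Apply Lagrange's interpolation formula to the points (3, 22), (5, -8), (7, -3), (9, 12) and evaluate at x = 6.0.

Lagrange interpolation formula:
P(x) = Σ yᵢ × Lᵢ(x)
where Lᵢ(x) = Π_{j≠i} (x - xⱼ)/(xᵢ - xⱼ)

L_0(6.0) = (6.0 - 5)/(3 - 5) × (6.0 - 7)/(3 - 7) × (6.0 - 9)/(3 - 9) = -0.062500
L_1(6.0) = (6.0 - 3)/(5 - 3) × (6.0 - 7)/(5 - 7) × (6.0 - 9)/(5 - 9) = 0.562500
L_2(6.0) = (6.0 - 3)/(7 - 3) × (6.0 - 5)/(7 - 5) × (6.0 - 9)/(7 - 9) = 0.562500
L_3(6.0) = (6.0 - 3)/(9 - 3) × (6.0 - 5)/(9 - 5) × (6.0 - 7)/(9 - 7) = -0.062500

P(6.0) = 22×L_0(6.0) + (-8)×L_1(6.0) + (-3)×L_2(6.0) + 12×L_3(6.0)
P(6.0) = -8.312500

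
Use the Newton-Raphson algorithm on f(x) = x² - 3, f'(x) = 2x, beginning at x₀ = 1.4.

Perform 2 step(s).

f(x) = x² - 3
f'(x) = 2x
x₀ = 1.4

Newton-Raphson formula: x_{n+1} = x_n - f(x_n)/f'(x_n)

Iteration 1:
  f(1.400000) = -1.040000
  f'(1.400000) = 2.800000
  x_1 = 1.400000 - (-1.040000)/2.800000 = 1.771429
Iteration 2:
  f(1.771429) = 0.137959
  f'(1.771429) = 3.542857
  x_2 = 1.771429 - 0.137959/3.542857 = 1.732488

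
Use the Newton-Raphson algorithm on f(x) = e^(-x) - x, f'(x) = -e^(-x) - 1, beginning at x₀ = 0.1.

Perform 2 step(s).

f(x) = e^(-x) - x
f'(x) = -e^(-x) - 1
x₀ = 0.1

Newton-Raphson formula: x_{n+1} = x_n - f(x_n)/f'(x_n)

Iteration 1:
  f(0.100000) = 0.804837
  f'(0.100000) = -1.904837
  x_1 = 0.100000 - 0.804837/(-1.904837) = 0.522523
Iteration 2:
  f(0.522523) = 0.070500
  f'(0.522523) = -1.593023
  x_2 = 0.522523 - 0.070500/(-1.593023) = 0.566778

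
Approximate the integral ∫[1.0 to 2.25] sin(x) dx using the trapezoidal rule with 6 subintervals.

f(x) = sin(x)
a = 1.0, b = 2.25, n = 6
h = (b - a)/n = 0.208333

Trapezoidal rule: (h/2)[f(x₀) + 2f(x₁) + 2f(x₂) + ... + f(xₙ)]

x_0 = 1.0000, f(x_0) = 0.841471, coefficient = 1
x_1 = 1.2083, f(x_1) = 0.935026, coefficient = 2
x_2 = 1.4167, f(x_2) = 0.988146, coefficient = 2
x_3 = 1.6250, f(x_3) = 0.998531, coefficient = 2
x_4 = 1.8333, f(x_4) = 0.965735, coefficient = 2
x_5 = 2.0417, f(x_5) = 0.891174, coefficient = 2
x_6 = 2.2500, f(x_6) = 0.778073, coefficient = 1

I ≈ (0.208333/2) × 11.176767 = 1.164247
Exact value: 1.168476
Error: 0.004229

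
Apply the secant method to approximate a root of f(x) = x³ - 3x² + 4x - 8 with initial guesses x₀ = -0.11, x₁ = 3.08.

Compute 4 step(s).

f(x) = x³ - 3x² + 4x - 8
x₀ = -0.11, x₁ = 3.08

Secant formula: x_{n+1} = x_n - f(x_n)(x_n - x_{n-1})/(f(x_n) - f(x_{n-1}))

Iteration 1:
  f(-0.110000) = -8.477631
  f(3.080000) = 5.078912
  x_2 = 3.080000 - 5.078912×(3.080000 - (-0.110000))/(5.078912 - (-8.477631))
       = 1.884878
Iteration 2:
  f(3.080000) = 5.078912
  f(1.884878) = -4.422256
  x_3 = 1.884878 - (-4.422256)×(1.884878 - 3.080000)/(-4.422256 - 5.078912)
       = 2.441139
Iteration 3:
  f(1.884878) = -4.422256
  f(2.441139) = -1.565783
  x_4 = 2.441139 - (-1.565783)×(2.441139 - 1.884878)/(-1.565783 - (-4.422256))
       = 2.746056
Iteration 4:
  f(2.441139) = -1.565783
  f(2.746056) = 1.069275
  x_5 = 2.746056 - 1.069275×(2.746056 - 2.441139)/(1.069275 - (-1.565783))
       = 2.622324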